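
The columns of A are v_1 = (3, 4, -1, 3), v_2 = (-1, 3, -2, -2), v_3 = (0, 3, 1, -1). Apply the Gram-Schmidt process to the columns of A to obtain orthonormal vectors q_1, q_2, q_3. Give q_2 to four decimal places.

v_1 = (3, 4, -1, 3); ‖v_1‖ = 5.9161, so q_1 = (0.5071, 0.6761, -0.1690, 0.5071).
q_1·v_2 = 0.5071·(-1) + 0.6761·3 + (-0.1690)·(-2) + 0.5071·(-2) = 0.8452.
u_2 = v_2 − 0.8452·q_1 = (-1.4286, 2.4286, -1.8571, -2.4286).
‖u_2‖ = 4.1576, so q_2 = (-0.3436, 0.5841, -0.4467, -0.5841).

q_2 = (-0.3436, 0.5841, -0.4467, -0.5841)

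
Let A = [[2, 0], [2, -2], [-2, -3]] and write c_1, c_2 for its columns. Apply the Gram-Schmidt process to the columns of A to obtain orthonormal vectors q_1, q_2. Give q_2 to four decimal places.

q_2 = (-0.0937, -0.6556, -0.7493)

c_1 = (2, 2, -2); ‖c_1‖ = 3.4641, so q_1 = (0.5774, 0.5774, -0.5774).
q_1·c_2 = 0.5774·0 + 0.5774·(-2) + (-0.5774)·(-3) = 0.5774.
u_2 = c_2 − 0.5774·q_1 = (-0.3333, -2.3333, -2.6667).
‖u_2‖ = 3.5590, so q_2 = (-0.0937, -0.6556, -0.7493).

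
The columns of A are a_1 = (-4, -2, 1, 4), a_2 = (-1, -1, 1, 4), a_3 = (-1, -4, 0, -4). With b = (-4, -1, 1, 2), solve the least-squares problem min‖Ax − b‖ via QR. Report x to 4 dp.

x = (1.2235, -0.8157, -0.1236)

q_1 = a_1/‖a_1‖ = (-4, -2, 1, 4)/6.0828 = (-0.6576, -0.3288, 0.1644, 0.6576).
r_{12} = q_1·a_2 = 3.7812.
u_2 = a_2 − 3.7812·q_1 = (1.4865, 0.2432, 0.3784, 1.5135).
‖u_2‖ = 2.1686, so q_2 = (0.6855, 0.1122, 0.1745, 0.6979).
r_{13} = q_1·a_3 = -0.6576; r_{23} = q_2·a_3 = -3.9259.
u_3 = a_3 + 0.6576·q_1 + 3.9259·q_2 = (1.2586, -3.7759, 0.7931, -0.8276).
‖u_3‖ = 4.1419, so q_3 = (0.3039, -0.9116, 0.1915, -0.1998).
Qᵀb = (4.4388, -1.2837, -0.5120).
Back-substitute: x_3 = -0.5120/4.1419 = -0.1236.
x_2 = (-1.2837 + 3.9259·(-0.1236))/2.1686 = -0.8157.
x_1 = (4.4388 − 3.7812·(-0.8157) + 0.6576·(-0.1236))/6.0828 = 1.2235.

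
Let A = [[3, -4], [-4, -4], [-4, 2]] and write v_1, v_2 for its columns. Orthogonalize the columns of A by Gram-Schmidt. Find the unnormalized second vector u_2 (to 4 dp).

u_2 = (-3.7073, -4.3902, 1.6098)

v_1 = (3, -4, -4); ‖v_1‖ = 6.4031, so e_1 = (0.4685, -0.6247, -0.6247).
e_1·v_2 = 0.4685·(-4) + (-0.6247)·(-4) + (-0.6247)·2 = -0.6247.
u_2 = v_2 + 0.6247·e_1 = (-3.7073, -4.3902, 1.6098).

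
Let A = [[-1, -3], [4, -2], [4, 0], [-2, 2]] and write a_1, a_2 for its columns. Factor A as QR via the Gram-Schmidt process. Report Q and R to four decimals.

Q = [[-0.1644, -0.8427], [0.6576, -0.2669], [0.6576, 0.2528], [-0.3288, 0.3933]], R = [[6.0828, -1.4796], [0.0000, 3.8485]]

a_1 = (-1, 4, 4, -2); ‖a_1‖ = 6.0828, so e_1 = (-0.1644, 0.6576, 0.6576, -0.3288).
e_1·a_2 = (-0.1644)·(-3) + 0.6576·(-2) + 0.6576·0 + (-0.3288)·2 = -1.4796.
u_2 = a_2 + 1.4796·e_1 = (-3.2432, -1.0270, 0.9730, 1.5135).
‖u_2‖ = 3.8485, so e_2 = (-0.8427, -0.2669, 0.2528, 0.3933).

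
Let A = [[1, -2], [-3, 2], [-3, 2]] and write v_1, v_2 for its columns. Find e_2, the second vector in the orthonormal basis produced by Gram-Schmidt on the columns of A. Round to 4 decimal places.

e_2 = (-0.9733, -0.1622, -0.1622)

v_1 = (1, -3, -3); ‖v_1‖ = 4.3589, so e_1 = (0.2294, -0.6882, -0.6882).
e_1·v_2 = 0.2294·(-2) + (-0.6882)·2 + (-0.6882)·2 = -3.2118.
u_2 = v_2 + 3.2118·e_1 = (-1.2632, -0.2105, -0.2105).
‖u_2‖ = 1.2978, so e_2 = (-0.9733, -0.1622, -0.1622).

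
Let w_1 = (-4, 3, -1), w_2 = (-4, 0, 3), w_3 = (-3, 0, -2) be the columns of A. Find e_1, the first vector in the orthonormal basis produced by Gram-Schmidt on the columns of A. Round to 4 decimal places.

e_1 = (-0.7845, 0.5883, -0.1961)

e_1 = w_1/‖w_1‖ = (-4, 3, -1)/5.0990 = (-0.7845, 0.5883, -0.1961).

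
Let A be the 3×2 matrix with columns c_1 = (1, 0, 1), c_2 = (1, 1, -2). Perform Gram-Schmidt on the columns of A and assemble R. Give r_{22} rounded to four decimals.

r_{22} = 2.3452

c_1 = (1, 0, 1); ‖c_1‖ = 1.4142, so e_1 = (0.7071, 0.0000, 0.7071).
e_1·c_2 = 0.7071·1 + 0.0000·1 + 0.7071·(-2) = -0.7071.
u_2 = c_2 + 0.7071·e_1 = (1.5000, 1.0000, -1.5000).
r_{22} = ‖u_2‖ = 2.3452.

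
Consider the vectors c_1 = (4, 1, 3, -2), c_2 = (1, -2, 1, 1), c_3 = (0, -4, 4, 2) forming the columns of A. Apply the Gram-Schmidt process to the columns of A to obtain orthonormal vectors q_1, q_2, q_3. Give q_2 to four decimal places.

q_2 = (0.2318, -0.8113, 0.2704, 0.4636)

q_1 = c_1/‖c_1‖ = (4, 1, 3, -2)/5.4772 = (0.7303, 0.1826, 0.5477, -0.3651).
r_{12} = q_1·c_2 = 0.5477.
u_2 = c_2 − 0.5477·q_1 = (0.6000, -2.1000, 0.7000, 1.2000).
‖u_2‖ = 2.5884, so q_2 = (0.2318, -0.8113, 0.2704, 0.4636).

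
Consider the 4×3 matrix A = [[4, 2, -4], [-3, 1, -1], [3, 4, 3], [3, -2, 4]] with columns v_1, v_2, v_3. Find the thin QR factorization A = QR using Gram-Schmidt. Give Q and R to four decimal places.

v_1 = (4, -3, 3, 3); ‖v_1‖ = 6.5574, so e_1 = (0.6100, -0.4575, 0.4575, 0.4575).
e_1·v_2 = 0.6100·2 + (-0.4575)·1 + 0.4575·4 + 0.4575·(-2) = 1.6775.
u_2 = v_2 − 1.6775·e_1 = (0.9767, 1.7674, 3.2326, -2.7674).
‖u_2‖ = 4.7102, so e_2 = (0.2074, 0.3752, 0.6863, -0.5875).
e_1·v_3 = 0.6100·(-4) + (-0.4575)·(-1) + 0.4575·3 + 0.4575·4 = 1.2200; e_2·v_3 = 0.2074·(-4) + 0.3752·(-1) + 0.6863·3 + (-0.5875)·4 = -1.4960.
u_3 = v_3 − 1.2200·e_1 + 1.4960·e_2 = (-4.4340, 0.1195, 3.4686, 2.5629).
‖u_3‖ = 6.1866, so e_3 = (-0.7167, 0.0193, 0.5607, 0.4143).

Q = [[0.6100, 0.2074, -0.7167], [-0.4575, 0.3752, 0.0193], [0.4575, 0.6863, 0.5607], [0.4575, -0.5875, 0.4143]], R = [[6.5574, 1.6775, 1.2200], [0.0000, 4.7102, -1.4960], [0.0000, 0.0000, 6.1866]]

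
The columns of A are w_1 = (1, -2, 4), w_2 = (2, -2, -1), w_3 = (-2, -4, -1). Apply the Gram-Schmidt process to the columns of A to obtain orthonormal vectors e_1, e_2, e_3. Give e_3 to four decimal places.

w_1 = (1, -2, 4); ‖w_1‖ = 4.5826, so e_1 = (0.2182, -0.4364, 0.8729).
e_1·w_2 = 0.2182·2 + (-0.4364)·(-2) + 0.8729·(-1) = 0.4364.
u_2 = w_2 − 0.4364·e_1 = (1.9048, -1.8095, -1.3810).
‖u_2‖ = 2.9681, so e_2 = (0.6417, -0.6097, -0.4653).
e_1·w_3 = 0.2182·(-2) + (-0.4364)·(-4) + 0.8729·(-1) = 0.4364; e_2·w_3 = 0.6417·(-2) + (-0.6097)·(-4) + (-0.4653)·(-1) = 1.6204.
u_3 = w_3 − 0.4364·e_1 − 1.6204·e_2 = (-3.1351, -2.8216, -0.6270).
‖u_3‖ = 4.2642, so e_3 = (-0.7352, -0.6617, -0.1470).

e_3 = (-0.7352, -0.6617, -0.1470)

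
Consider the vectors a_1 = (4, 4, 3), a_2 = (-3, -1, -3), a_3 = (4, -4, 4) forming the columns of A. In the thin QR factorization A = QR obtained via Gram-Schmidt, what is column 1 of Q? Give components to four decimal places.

q_1 = (0.6247, 0.6247, 0.4685)

a_1 = (4, 4, 3); ‖a_1‖ = 6.4031, so q_1 = (0.6247, 0.6247, 0.4685).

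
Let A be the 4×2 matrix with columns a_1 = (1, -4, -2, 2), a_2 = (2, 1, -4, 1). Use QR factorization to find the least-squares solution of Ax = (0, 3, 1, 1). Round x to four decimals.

q_1 = a_1/‖a_1‖ = (1, -4, -2, 2)/5.0000 = (0.2000, -0.8000, -0.4000, 0.4000).
r_{12} = q_1·a_2 = 1.6000.
u_2 = a_2 − 1.6000·q_1 = (1.6800, 2.2800, -3.3600, 0.3600).
‖u_2‖ = 4.4091, so q_2 = (0.3810, 0.5171, -0.7621, 0.0816).
Qᵀb = (-2.4000, 0.8709).
Back-substitute: x_2 = 0.8709/4.4091 = 0.1975.
x_1 = (-2.4000 − 1.6000·0.1975)/5.0000 = -0.5432.

x = (-0.5432, 0.1975)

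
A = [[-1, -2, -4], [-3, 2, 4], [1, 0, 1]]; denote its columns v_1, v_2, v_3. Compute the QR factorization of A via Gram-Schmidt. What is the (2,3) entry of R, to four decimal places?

e_1 = v_1/‖v_1‖ = (-1, -3, 1)/3.3166 = (-0.3015, -0.9045, 0.3015).
r_{12} = e_1·v_2 = -1.2060.
u_2 = v_2 + 1.2060·e_1 = (-2.3636, 0.9091, 0.3636).
‖u_2‖ = 2.5584, so e_2 = (-0.9239, 0.3553, 0.1421).
r_{23} = e_2·v_3 = 5.2590.

r_{23} = 5.2590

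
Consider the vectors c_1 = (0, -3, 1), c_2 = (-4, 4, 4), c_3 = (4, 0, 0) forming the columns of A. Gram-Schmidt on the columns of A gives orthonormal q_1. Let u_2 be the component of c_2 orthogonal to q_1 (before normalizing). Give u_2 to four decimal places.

c_1 = (0, -3, 1); ‖c_1‖ = 3.1623, so q_1 = (0.0000, -0.9487, 0.3162).
q_1·c_2 = 0.0000·(-4) + (-0.9487)·4 + 0.3162·4 = -2.5298.
u_2 = c_2 + 2.5298·q_1 = (-4.0000, 1.6000, 4.8000).

u_2 = (-4.0000, 1.6000, 4.8000)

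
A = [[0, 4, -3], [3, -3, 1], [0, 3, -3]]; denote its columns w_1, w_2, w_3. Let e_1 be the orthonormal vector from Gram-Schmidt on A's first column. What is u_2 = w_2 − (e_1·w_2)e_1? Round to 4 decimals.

u_2 = (4.0000, 0.0000, 3.0000)

w_1 = (0, 3, 0); ‖w_1‖ = 3.0000, so e_1 = (0.0000, 1.0000, 0.0000).
e_1·w_2 = 0.0000·4 + 1.0000·(-3) + 0.0000·3 = -3.0000.
u_2 = w_2 + 3.0000·e_1 = (4.0000, 0.0000, 3.0000).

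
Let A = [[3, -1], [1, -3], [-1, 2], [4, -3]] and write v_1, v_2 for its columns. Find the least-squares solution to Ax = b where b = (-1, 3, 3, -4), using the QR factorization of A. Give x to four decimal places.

v_1 = (3, 1, -1, 4); ‖v_1‖ = 5.1962, so q_1 = (0.5774, 0.1925, -0.1925, 0.7698).
q_1·v_2 = 0.5774·(-1) + 0.1925·(-3) + (-0.1925)·2 + 0.7698·(-3) = -3.8490.
u_2 = v_2 + 3.8490·q_1 = (1.2222, -2.2593, 1.2593, -0.0370).
‖u_2‖ = 2.8610, so q_2 = (0.4272, -0.7897, 0.4402, -0.0129).
Qᵀb = (-3.6566, -1.4240).
Back-substitute: x_2 = -1.4240/2.8610 = -0.4977.
x_1 = (-3.6566 + 3.8490·(-0.4977))/5.1962 = -1.0724.

x = (-1.0724, -0.4977)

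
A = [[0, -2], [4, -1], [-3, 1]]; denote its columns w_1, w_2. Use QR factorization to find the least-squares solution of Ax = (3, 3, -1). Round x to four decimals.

w_1 = (0, 4, -3); ‖w_1‖ = 5.0000, so e_1 = (0.0000, 0.8000, -0.6000).
e_1·w_2 = 0.0000·(-2) + 0.8000·(-1) + (-0.6000)·1 = -1.4000.
u_2 = w_2 + 1.4000·e_1 = (-2.0000, 0.1200, 0.1600).
‖u_2‖ = 2.0100, so e_2 = (-0.9950, 0.0597, 0.0796).
Qᵀb = (3.0000, -2.8856).
Back-substitute: x_2 = -2.8856/2.0100 = -1.4356.
x_1 = (3.0000 + 1.4000·(-1.4356))/5.0000 = 0.1980.

x = (0.1980, -1.4356)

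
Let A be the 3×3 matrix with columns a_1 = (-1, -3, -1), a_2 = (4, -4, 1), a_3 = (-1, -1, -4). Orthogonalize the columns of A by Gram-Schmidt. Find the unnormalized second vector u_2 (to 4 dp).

u_2 = (4.6364, -2.0909, 1.6364)

a_1 = (-1, -3, -1); ‖a_1‖ = 3.3166, so q_1 = (-0.3015, -0.9045, -0.3015).
q_1·a_2 = (-0.3015)·4 + (-0.9045)·(-4) + (-0.3015)·1 = 2.1106.
u_2 = a_2 − 2.1106·q_1 = (4.6364, -2.0909, 1.6364).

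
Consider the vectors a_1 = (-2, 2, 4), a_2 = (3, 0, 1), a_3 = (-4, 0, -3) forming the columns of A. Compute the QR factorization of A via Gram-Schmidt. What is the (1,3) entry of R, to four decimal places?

r_{13} = -0.8165

e_1 = a_1/‖a_1‖ = (-2, 2, 4)/4.8990 = (-0.4082, 0.4082, 0.8165).
r_{13} = e_1·a_3 = -0.8165.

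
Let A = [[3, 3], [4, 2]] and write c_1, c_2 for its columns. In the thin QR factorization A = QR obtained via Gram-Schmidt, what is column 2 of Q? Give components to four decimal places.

q_2 = (0.8000, -0.6000)

q_1 = c_1/‖c_1‖ = (3, 4)/5.0000 = (0.6000, 0.8000).
r_{12} = q_1·c_2 = 3.4000.
u_2 = c_2 − 3.4000·q_1 = (0.9600, -0.7200).
‖u_2‖ = 1.2000, so q_2 = (0.8000, -0.6000).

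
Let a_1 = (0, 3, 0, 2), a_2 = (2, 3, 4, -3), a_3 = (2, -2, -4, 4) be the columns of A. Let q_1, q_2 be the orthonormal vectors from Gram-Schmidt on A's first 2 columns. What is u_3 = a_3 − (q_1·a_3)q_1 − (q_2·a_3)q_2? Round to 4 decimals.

u_3 = (3.6330, -0.5773, -0.7340, 0.8660)

a_1 = (0, 3, 0, 2); ‖a_1‖ = 3.6056, so q_1 = (0.0000, 0.8321, 0.0000, 0.5547).
q_1·a_2 = 0.0000·2 + 0.8321·3 + 0.0000·4 + 0.5547·(-3) = 0.8321.
u_2 = a_2 − 0.8321·q_1 = (2.0000, 2.3077, 4.0000, -3.4615).
‖u_2‖ = 6.1080, so q_2 = (0.3274, 0.3778, 0.6549, -0.5667).
q_1·a_3 = 0.0000·2 + 0.8321·(-2) + 0.0000·(-4) + 0.5547·4 = 0.5547; q_2·a_3 = 0.3274·2 + 0.3778·(-2) + 0.6549·(-4) + (-0.5667)·4 = -4.9872.
u_3 = a_3 − 0.5547·q_1 + 4.9872·q_2 = (3.6330, -0.5773, -0.7340, 0.8660).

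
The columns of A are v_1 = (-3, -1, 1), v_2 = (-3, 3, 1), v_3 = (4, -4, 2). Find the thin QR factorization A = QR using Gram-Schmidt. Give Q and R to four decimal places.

Q = [[-0.9045, -0.2860, 0.3162], [-0.3015, 0.9535, 0.0000], [0.3015, 0.0953, 0.9487]], R = [[3.3166, 2.1106, -1.8091], [0.0000, 3.8139, -4.7673], [0.0000, 0.0000, 3.1623]]

q_1 = v_1/‖v_1‖ = (-3, -1, 1)/3.3166 = (-0.9045, -0.3015, 0.3015).
r_{12} = q_1·v_2 = 2.1106.
u_2 = v_2 − 2.1106·q_1 = (-1.0909, 3.6364, 0.3636).
‖u_2‖ = 3.8139, so q_2 = (-0.2860, 0.9535, 0.0953).
r_{13} = q_1·v_3 = -1.8091; r_{23} = q_2·v_3 = -4.7673.
u_3 = v_3 + 1.8091·q_1 + 4.7673·q_2 = (1.0000, 0.0000, 3.0000).
‖u_3‖ = 3.1623, so q_3 = (0.3162, 0.0000, 0.9487).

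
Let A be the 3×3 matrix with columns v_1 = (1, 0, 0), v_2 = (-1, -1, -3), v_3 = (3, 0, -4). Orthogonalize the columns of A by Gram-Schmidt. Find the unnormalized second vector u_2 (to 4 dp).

v_1 = (1, 0, 0); ‖v_1‖ = 1.0000, so e_1 = (1.0000, 0.0000, 0.0000).
e_1·v_2 = 1.0000·(-1) + 0.0000·(-1) + 0.0000·(-3) = -1.0000.
u_2 = v_2 + 1.0000·e_1 = (0.0000, -1.0000, -3.0000).

u_2 = (0.0000, -1.0000, -3.0000)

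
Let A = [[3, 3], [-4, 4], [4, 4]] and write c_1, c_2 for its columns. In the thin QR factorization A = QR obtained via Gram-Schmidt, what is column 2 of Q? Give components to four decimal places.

c_1 = (3, -4, 4); ‖c_1‖ = 6.4031, so e_1 = (0.4685, -0.6247, 0.6247).
e_1·c_2 = 0.4685·3 + (-0.6247)·4 + 0.6247·4 = 1.4056.
u_2 = c_2 − 1.4056·e_1 = (2.3415, 4.8780, 3.1220).
‖u_2‖ = 6.2470, so e_2 = (0.3748, 0.7809, 0.4998).

e_2 = (0.3748, 0.7809, 0.4998)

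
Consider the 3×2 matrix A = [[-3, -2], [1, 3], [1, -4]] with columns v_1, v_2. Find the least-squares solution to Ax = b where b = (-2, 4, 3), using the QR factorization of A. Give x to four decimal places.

v_1 = (-3, 1, 1); ‖v_1‖ = 3.3166, so q_1 = (-0.9045, 0.3015, 0.3015).
q_1·v_2 = (-0.9045)·(-2) + 0.3015·3 + 0.3015·(-4) = 1.5076.
u_2 = v_2 − 1.5076·q_1 = (-0.6364, 2.5455, -4.4545).
‖u_2‖ = 5.1698, so q_2 = (-0.1231, 0.4924, -0.8616).
Qᵀb = (3.9196, -0.3693).
Back-substitute: x_2 = -0.3693/5.1698 = -0.0714.
x_1 = (3.9196 − 1.5076·(-0.0714))/3.3166 = 1.2143.

x = (1.2143, -0.0714)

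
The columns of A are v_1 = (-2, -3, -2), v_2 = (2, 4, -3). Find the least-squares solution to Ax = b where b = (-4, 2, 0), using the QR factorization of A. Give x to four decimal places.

v_1 = (-2, -3, -2); ‖v_1‖ = 4.1231, so q_1 = (-0.4851, -0.7276, -0.4851).
q_1·v_2 = (-0.4851)·2 + (-0.7276)·4 + (-0.4851)·(-3) = -2.4254.
u_2 = v_2 + 2.4254·q_1 = (0.8235, 2.2353, -4.1765).
‖u_2‖ = 4.8081, so q_2 = (0.1713, 0.4649, -0.8686).
Qᵀb = (0.4851, 0.2447).
Back-substitute: x_2 = 0.2447/4.8081 = 0.0509.
x_1 = (0.4851 + 2.4254·0.0509)/4.1231 = 0.1476.

x = (0.1476, 0.0509)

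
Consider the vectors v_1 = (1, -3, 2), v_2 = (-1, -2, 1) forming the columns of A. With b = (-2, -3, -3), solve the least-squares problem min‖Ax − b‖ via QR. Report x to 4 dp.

e_1 = v_1/‖v_1‖ = (1, -3, 2)/3.7417 = (0.2673, -0.8018, 0.5345).
r_{12} = e_1·v_2 = 1.8708.
u_2 = v_2 − 1.8708·e_1 = (-1.5000, -0.5000, 0.0000).
‖u_2‖ = 1.5811, so e_2 = (-0.9487, -0.3162, 0.0000).
Qᵀb = (0.2673, 2.8460).
Back-substitute: x_2 = 2.8460/1.5811 = 1.8000.
x_1 = (0.2673 − 1.8708·1.8000)/3.7417 = -0.8286.

x = (-0.8286, 1.8000)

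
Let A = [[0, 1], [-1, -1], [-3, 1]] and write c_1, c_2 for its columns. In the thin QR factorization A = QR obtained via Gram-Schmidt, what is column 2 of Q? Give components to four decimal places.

c_1 = (0, -1, -3); ‖c_1‖ = 3.1623, so q_1 = (0.0000, -0.3162, -0.9487).
q_1·c_2 = 0.0000·1 + (-0.3162)·(-1) + (-0.9487)·1 = -0.6325.
u_2 = c_2 + 0.6325·q_1 = (1.0000, -1.2000, 0.4000).
‖u_2‖ = 1.6125, so q_2 = (0.6202, -0.7442, 0.2481).

q_2 = (0.6202, -0.7442, 0.2481)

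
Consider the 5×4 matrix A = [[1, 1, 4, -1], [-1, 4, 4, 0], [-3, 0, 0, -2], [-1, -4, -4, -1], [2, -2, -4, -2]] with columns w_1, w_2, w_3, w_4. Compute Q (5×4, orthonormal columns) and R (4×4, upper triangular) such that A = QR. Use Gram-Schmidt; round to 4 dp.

w_1 = (1, -1, -3, -1, 2); ‖w_1‖ = 4.0000, so q_1 = (0.2500, -0.2500, -0.7500, -0.2500, 0.5000).
q_1·w_2 = 0.2500·1 + (-0.2500)·4 + (-0.7500)·0 + (-0.2500)·(-4) + 0.5000·(-2) = -0.7500.
u_2 = w_2 + 0.7500·q_1 = (1.1875, 3.8125, -0.5625, -4.1875, -1.6250).
‖u_2‖ = 6.0363, so q_2 = (0.1967, 0.6316, -0.0932, -0.6937, -0.2692).
q_1·w_3 = 0.2500·4 + (-0.2500)·4 + (-0.7500)·0 + (-0.2500)·(-4) + 0.5000·(-4) = -1.0000; q_2·w_3 = 0.1967·4 + 0.6316·4 + (-0.0932)·0 + (-0.6937)·(-4) + (-0.2692)·(-4) = 7.1649.
u_3 = w_3 + 1.0000·q_1 − 7.1649·q_2 = (2.8405, -0.7753, -0.0823, 0.7204, -1.5712).
‖u_3‖ = 3.4152, so q_3 = (0.8317, -0.2270, -0.0241, 0.2109, -0.4601).
q_1·w_4 = 0.2500·(-1) + (-0.2500)·0 + (-0.7500)·(-2) + (-0.2500)·(-1) + 0.5000·(-2) = 0.5000; q_2·w_4 = 0.1967·(-1) + 0.6316·0 + (-0.0932)·(-2) + (-0.6937)·(-1) + (-0.2692)·(-2) = 1.2218; q_3·w_4 = 0.8317·(-1) + (-0.2270)·0 + (-0.0241)·(-2) + 0.2109·(-1) + (-0.4601)·(-2) = -0.0743.
u_4 = w_4 − 0.5000·q_1 − 1.2218·q_2 + 0.0743·q_3 = (-1.3035, -0.6635, -1.5129, -0.0118, -1.9553).
‖u_4‖ = 2.8726, so q_4 = (-0.4538, -0.2310, -0.5267, -0.0041, -0.6807).

Q = [[0.2500, 0.1967, 0.8317, -0.4538], [-0.2500, 0.6316, -0.2270, -0.2310], [-0.7500, -0.0932, -0.0241, -0.5267], [-0.2500, -0.6937, 0.2109, -0.0041], [0.5000, -0.2692, -0.4601, -0.6807]], R = [[4.0000, -0.7500, -1.0000, 0.5000], [0.0000, 6.0363, 7.1649, 1.2218], [0.0000, 0.0000, 3.4152, -0.0743], [0.0000, 0.0000, 0.0000, 2.8726]]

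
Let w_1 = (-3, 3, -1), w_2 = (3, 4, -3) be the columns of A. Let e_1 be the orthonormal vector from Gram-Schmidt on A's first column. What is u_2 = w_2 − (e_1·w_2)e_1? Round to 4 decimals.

u_2 = (3.9474, 3.0526, -2.6842)

w_1 = (-3, 3, -1); ‖w_1‖ = 4.3589, so e_1 = (-0.6882, 0.6882, -0.2294).
e_1·w_2 = (-0.6882)·3 + 0.6882·4 + (-0.2294)·(-3) = 1.3765.
u_2 = w_2 − 1.3765·e_1 = (3.9474, 3.0526, -2.6842).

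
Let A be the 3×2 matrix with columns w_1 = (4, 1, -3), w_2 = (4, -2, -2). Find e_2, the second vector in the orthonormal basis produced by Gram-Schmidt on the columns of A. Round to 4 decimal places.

e_2 = (0.3145, -0.9435, 0.1048)

w_1 = (4, 1, -3); ‖w_1‖ = 5.0990, so e_1 = (0.7845, 0.1961, -0.5883).
e_1·w_2 = 0.7845·4 + 0.1961·(-2) + (-0.5883)·(-2) = 3.9223.
u_2 = w_2 − 3.9223·e_1 = (0.9231, -2.7692, 0.3077).
‖u_2‖ = 2.9352, so e_2 = (0.3145, -0.9435, 0.1048).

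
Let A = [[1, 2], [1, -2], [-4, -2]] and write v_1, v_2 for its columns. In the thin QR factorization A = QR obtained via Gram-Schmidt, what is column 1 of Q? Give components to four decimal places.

q_1 = (0.2357, 0.2357, -0.9428)

v_1 = (1, 1, -4); ‖v_1‖ = 4.2426, so q_1 = (0.2357, 0.2357, -0.9428).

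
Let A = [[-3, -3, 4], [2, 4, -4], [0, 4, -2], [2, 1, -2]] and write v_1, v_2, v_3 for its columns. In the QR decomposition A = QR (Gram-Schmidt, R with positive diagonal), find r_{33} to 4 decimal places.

r_{33} = 0.3193

v_1 = (-3, 2, 0, 2); ‖v_1‖ = 4.1231, so e_1 = (-0.7276, 0.4851, 0.0000, 0.4851).
e_1·v_2 = (-0.7276)·(-3) + 0.4851·4 + 0.0000·4 + 0.4851·1 = 4.6082.
u_2 = v_2 − 4.6082·e_1 = (0.3529, 1.7647, 4.0000, -1.2353).
‖u_2‖ = 4.5568, so e_2 = (0.0775, 0.3873, 0.8778, -0.2711).
e_1·v_3 = (-0.7276)·4 + 0.4851·(-4) + 0.0000·(-2) + 0.4851·(-2) = -5.8209; e_2·v_3 = 0.0775·4 + 0.3873·(-4) + 0.8778·(-2) + (-0.2711)·(-2) = -2.4527.
u_3 = v_3 + 5.8209·e_1 + 2.4527·e_2 = (-0.0453, -0.2266, 0.1530, 0.1586).
r_{33} = ‖u_3‖ = 0.3193.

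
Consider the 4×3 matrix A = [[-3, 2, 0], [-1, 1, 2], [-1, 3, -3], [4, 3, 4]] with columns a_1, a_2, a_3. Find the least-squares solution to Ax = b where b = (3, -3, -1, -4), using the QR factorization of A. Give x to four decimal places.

x = (-0.6019, -0.4194, -0.2300)

a_1 = (-3, -1, -1, 4); ‖a_1‖ = 5.1962, so q_1 = (-0.5774, -0.1925, -0.1925, 0.7698).
q_1·a_2 = (-0.5774)·2 + (-0.1925)·1 + (-0.1925)·3 + 0.7698·3 = 0.3849.
u_2 = a_2 − 0.3849·q_1 = (2.2222, 1.0741, 3.0741, 2.7037).
‖u_2‖ = 4.7804, so q_2 = (0.4649, 0.2247, 0.6431, 0.5656).
q_1·a_3 = (-0.5774)·0 + (-0.1925)·2 + (-0.1925)·(-3) + 0.7698·4 = 3.2717; q_2·a_3 = 0.4649·0 + 0.2247·2 + 0.6431·(-3) + 0.5656·4 = 0.7825.
u_3 = a_3 − 3.2717·q_1 − 0.7825·q_2 = (1.5251, 2.4538, -2.8736, 1.0389).
‖u_3‖ = 4.2052, so q_3 = (0.3627, 0.5835, -0.6833, 0.2470).
Qᵀb = (-4.0415, -2.1849, -0.9674).
Back-substitute: x_3 = -0.9674/4.2052 = -0.2300.
x_2 = (-2.1849 − 0.7825·(-0.2300))/4.7804 = -0.4194.
x_1 = (-4.0415 − 0.3849·(-0.4194) − 3.2717·(-0.2300))/5.1962 = -0.6019.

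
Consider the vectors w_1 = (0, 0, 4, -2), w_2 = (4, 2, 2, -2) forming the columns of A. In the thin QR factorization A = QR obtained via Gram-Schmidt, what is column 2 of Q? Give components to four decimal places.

q_2 = (0.8771, 0.4385, -0.0877, -0.1754)

q_1 = w_1/‖w_1‖ = (0, 0, 4, -2)/4.4721 = (0.0000, 0.0000, 0.8944, -0.4472).
r_{12} = q_1·w_2 = 2.6833.
u_2 = w_2 − 2.6833·q_1 = (4.0000, 2.0000, -0.4000, -0.8000).
‖u_2‖ = 4.5607, so q_2 = (0.8771, 0.4385, -0.0877, -0.1754).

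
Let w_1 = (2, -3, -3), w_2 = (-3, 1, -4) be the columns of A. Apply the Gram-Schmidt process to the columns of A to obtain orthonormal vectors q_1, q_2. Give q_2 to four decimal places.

q_2 = (-0.6469, 0.2785, -0.7098)

w_1 = (2, -3, -3); ‖w_1‖ = 4.6904, so q_1 = (0.4264, -0.6396, -0.6396).
q_1·w_2 = 0.4264·(-3) + (-0.6396)·1 + (-0.6396)·(-4) = 0.6396.
u_2 = w_2 − 0.6396·q_1 = (-3.2727, 1.4091, -3.5909).
‖u_2‖ = 5.0587, so q_2 = (-0.6469, 0.2785, -0.7098).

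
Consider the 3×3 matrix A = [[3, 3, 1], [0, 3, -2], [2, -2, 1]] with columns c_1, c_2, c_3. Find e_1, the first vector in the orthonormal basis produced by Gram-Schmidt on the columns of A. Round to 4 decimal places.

e_1 = (0.8321, 0.0000, 0.5547)

e_1 = c_1/‖c_1‖ = (3, 0, 2)/3.6056 = (0.8321, 0.0000, 0.5547).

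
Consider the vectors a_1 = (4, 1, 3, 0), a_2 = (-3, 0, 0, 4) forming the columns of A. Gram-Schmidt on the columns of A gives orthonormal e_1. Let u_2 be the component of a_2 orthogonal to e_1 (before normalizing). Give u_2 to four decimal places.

a_1 = (4, 1, 3, 0); ‖a_1‖ = 5.0990, so e_1 = (0.7845, 0.1961, 0.5883, 0.0000).
e_1·a_2 = 0.7845·(-3) + 0.1961·0 + 0.5883·0 + 0.0000·4 = -2.3534.
u_2 = a_2 + 2.3534·e_1 = (-1.1538, 0.4615, 1.3846, 4.0000).

u_2 = (-1.1538, 0.4615, 1.3846, 4.0000)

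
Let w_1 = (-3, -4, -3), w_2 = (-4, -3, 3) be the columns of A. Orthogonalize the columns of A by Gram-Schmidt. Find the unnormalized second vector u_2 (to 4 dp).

u_2 = (-2.6765, -1.2353, 4.3235)

w_1 = (-3, -4, -3); ‖w_1‖ = 5.8310, so e_1 = (-0.5145, -0.6860, -0.5145).
e_1·w_2 = (-0.5145)·(-4) + (-0.6860)·(-3) + (-0.5145)·3 = 2.5725.
u_2 = w_2 − 2.5725·e_1 = (-2.6765, -1.2353, 4.3235).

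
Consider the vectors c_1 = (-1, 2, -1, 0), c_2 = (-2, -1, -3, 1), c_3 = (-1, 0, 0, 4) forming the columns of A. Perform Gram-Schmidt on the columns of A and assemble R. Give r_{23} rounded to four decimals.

r_{23} = 1.4969

c_1 = (-1, 2, -1, 0); ‖c_1‖ = 2.4495, so e_1 = (-0.4082, 0.8165, -0.4082, 0.0000).
e_1·c_2 = (-0.4082)·(-2) + 0.8165·(-1) + (-0.4082)·(-3) + 0.0000·1 = 1.2247.
u_2 = c_2 − 1.2247·e_1 = (-1.5000, -2.0000, -2.5000, 1.0000).
‖u_2‖ = 3.6742, so e_2 = (-0.4082, -0.5443, -0.6804, 0.2722).
r_{23} = e_2·c_3 = 1.4969.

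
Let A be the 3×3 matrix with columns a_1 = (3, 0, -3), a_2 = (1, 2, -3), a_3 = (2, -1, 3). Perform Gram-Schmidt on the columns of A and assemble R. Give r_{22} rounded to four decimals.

a_1 = (3, 0, -3); ‖a_1‖ = 4.2426, so e_1 = (0.7071, 0.0000, -0.7071).
e_1·a_2 = 0.7071·1 + 0.0000·2 + (-0.7071)·(-3) = 2.8284.
u_2 = a_2 − 2.8284·e_1 = (-1.0000, 2.0000, -1.0000).
r_{22} = ‖u_2‖ = 2.4495.

r_{22} = 2.4495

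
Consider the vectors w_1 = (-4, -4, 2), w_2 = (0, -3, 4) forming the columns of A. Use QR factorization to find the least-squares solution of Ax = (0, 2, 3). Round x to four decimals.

w_1 = (-4, -4, 2); ‖w_1‖ = 6.0000, so e_1 = (-0.6667, -0.6667, 0.3333).
e_1·w_2 = (-0.6667)·0 + (-0.6667)·(-3) + 0.3333·4 = 3.3333.
u_2 = w_2 − 3.3333·e_1 = (2.2222, -0.7778, 2.8889).
‖u_2‖ = 3.7268, so e_2 = (0.5963, -0.2087, 0.7752).
Qᵀb = (-0.3333, 1.9081).
Back-substitute: x_2 = 1.9081/3.7268 = 0.5120.
x_1 = (-0.3333 − 3.3333·0.5120)/6.0000 = -0.3400.

x = (-0.3400, 0.5120)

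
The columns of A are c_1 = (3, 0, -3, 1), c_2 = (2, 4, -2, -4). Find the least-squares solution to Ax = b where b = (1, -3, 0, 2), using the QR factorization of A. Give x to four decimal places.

x = (0.4943, -0.5489)

c_1 = (3, 0, -3, 1); ‖c_1‖ = 4.3589, so q_1 = (0.6882, 0.0000, -0.6882, 0.2294).
q_1·c_2 = 0.6882·2 + 0.0000·4 + (-0.6882)·(-2) + 0.2294·(-4) = 1.8353.
u_2 = c_2 − 1.8353·q_1 = (0.7368, 4.0000, -0.7368, -4.4211).
‖u_2‖ = 6.0524, so q_2 = (0.1217, 0.6609, -0.1217, -0.7305).
Qᵀb = (1.1471, -3.3219).
Back-substitute: x_2 = -3.3219/6.0524 = -0.5489.
x_1 = (1.1471 − 1.8353·(-0.5489))/4.3589 = 0.4943.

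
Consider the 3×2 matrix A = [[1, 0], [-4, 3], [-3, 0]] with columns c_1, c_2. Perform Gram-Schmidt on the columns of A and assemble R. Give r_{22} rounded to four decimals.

q_1 = c_1/‖c_1‖ = (1, -4, -3)/5.0990 = (0.1961, -0.7845, -0.5883).
r_{12} = q_1·c_2 = -2.3534.
u_2 = c_2 + 2.3534·q_1 = (0.4615, 1.1538, -1.3846).
r_{22} = ‖u_2‖ = 1.8605.

r_{22} = 1.8605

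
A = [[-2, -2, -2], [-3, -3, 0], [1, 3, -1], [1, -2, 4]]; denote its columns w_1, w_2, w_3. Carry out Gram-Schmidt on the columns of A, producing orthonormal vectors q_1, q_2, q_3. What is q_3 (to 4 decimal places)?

w_1 = (-2, -3, 1, 1); ‖w_1‖ = 3.8730, so q_1 = (-0.5164, -0.7746, 0.2582, 0.2582).
q_1·w_2 = (-0.5164)·(-2) + (-0.7746)·(-3) + 0.2582·3 + 0.2582·(-2) = 3.6148.
u_2 = w_2 − 3.6148·q_1 = (-0.1333, -0.2000, 2.0667, -2.9333).
‖u_2‖ = 3.5963, so q_2 = (-0.0371, -0.0556, 0.5747, -0.8157).
q_1·w_3 = (-0.5164)·(-2) + (-0.7746)·0 + 0.2582·(-1) + 0.2582·4 = 1.8074; q_2·w_3 = (-0.0371)·(-2) + (-0.0556)·0 + 0.5747·(-1) + (-0.8157)·4 = -3.7631.
u_3 = w_3 − 1.8074·q_1 + 3.7631·q_2 = (-1.2062, 1.1907, 0.6959, 0.4639).
‖u_3‖ = 1.8900, so q_3 = (-0.6382, 0.6300, 0.3682, 0.2455).

q_3 = (-0.6382, 0.6300, 0.3682, 0.2455)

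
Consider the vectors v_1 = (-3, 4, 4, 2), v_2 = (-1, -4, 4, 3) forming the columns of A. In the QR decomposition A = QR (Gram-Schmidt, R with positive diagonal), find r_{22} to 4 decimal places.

q_1 = v_1/‖v_1‖ = (-3, 4, 4, 2)/6.7082 = (-0.4472, 0.5963, 0.5963, 0.2981).
r_{12} = q_1·v_2 = 1.3416.
u_2 = v_2 − 1.3416·q_1 = (-0.4000, -4.8000, 3.2000, 2.6000).
r_{22} = ‖u_2‖ = 6.3403.

r_{22} = 6.3403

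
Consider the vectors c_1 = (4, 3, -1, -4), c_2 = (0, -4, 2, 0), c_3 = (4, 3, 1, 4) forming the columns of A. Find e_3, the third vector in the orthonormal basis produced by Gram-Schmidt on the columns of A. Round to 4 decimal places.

c_1 = (4, 3, -1, -4); ‖c_1‖ = 6.4807, so e_1 = (0.6172, 0.4629, -0.1543, -0.6172).
e_1·c_2 = 0.6172·0 + 0.4629·(-4) + (-0.1543)·2 + (-0.6172)·0 = -2.1602.
u_2 = c_2 + 2.1602·e_1 = (1.3333, -3.0000, 1.6667, -1.3333).
‖u_2‖ = 3.9158, so e_2 = (0.3405, -0.7661, 0.4256, -0.3405).
e_1·c_3 = 0.6172·4 + 0.4629·3 + (-0.1543)·1 + (-0.6172)·4 = 1.2344; e_2·c_3 = 0.3405·4 + (-0.7661)·3 + 0.4256·1 + (-0.3405)·4 = -1.8728.
u_3 = c_3 − 1.2344·e_1 + 1.8728·e_2 = (3.8758, 0.9938, 1.9876, 4.1242).
‖u_3‖ = 6.0802, so e_3 = (0.6374, 0.1634, 0.3269, 0.6783).

e_3 = (0.6374, 0.1634, 0.3269, 0.6783)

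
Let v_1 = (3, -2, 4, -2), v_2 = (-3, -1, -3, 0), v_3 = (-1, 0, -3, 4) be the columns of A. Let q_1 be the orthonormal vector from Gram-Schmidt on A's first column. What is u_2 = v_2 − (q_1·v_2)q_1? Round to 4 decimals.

u_2 = (-1.2727, -2.1515, -0.6970, -1.1515)

v_1 = (3, -2, 4, -2); ‖v_1‖ = 5.7446, so q_1 = (0.5222, -0.3482, 0.6963, -0.3482).
q_1·v_2 = 0.5222·(-3) + (-0.3482)·(-1) + 0.6963·(-3) + (-0.3482)·0 = -3.3075.
u_2 = v_2 + 3.3075·q_1 = (-1.2727, -2.1515, -0.6970, -1.1515).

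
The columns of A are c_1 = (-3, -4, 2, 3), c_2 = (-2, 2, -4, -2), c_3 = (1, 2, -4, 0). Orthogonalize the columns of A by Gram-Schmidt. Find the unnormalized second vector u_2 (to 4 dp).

c_1 = (-3, -4, 2, 3); ‖c_1‖ = 6.1644, so e_1 = (-0.4867, -0.6489, 0.3244, 0.4867).
e_1·c_2 = (-0.4867)·(-2) + (-0.6489)·2 + 0.3244·(-4) + 0.4867·(-2) = -2.5955.
u_2 = c_2 + 2.5955·e_1 = (-3.2632, 0.3158, -3.1579, -0.7368).

u_2 = (-3.2632, 0.3158, -3.1579, -0.7368)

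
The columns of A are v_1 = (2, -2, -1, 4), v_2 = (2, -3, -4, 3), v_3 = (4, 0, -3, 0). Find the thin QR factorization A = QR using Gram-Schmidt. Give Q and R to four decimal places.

v_1 = (2, -2, -1, 4); ‖v_1‖ = 5.0000, so e_1 = (0.4000, -0.4000, -0.2000, 0.8000).
e_1·v_2 = 0.4000·2 + (-0.4000)·(-3) + (-0.2000)·(-4) + 0.8000·3 = 5.2000.
u_2 = v_2 − 5.2000·e_1 = (-0.0800, -0.9200, -2.9600, -1.1600).
‖u_2‖ = 3.3106, so e_2 = (-0.0242, -0.2779, -0.8941, -0.3504).
e_1·v_3 = 0.4000·4 + (-0.4000)·0 + (-0.2000)·(-3) + 0.8000·0 = 2.2000; e_2·v_3 = (-0.0242)·4 + (-0.2779)·0 + (-0.8941)·(-3) + (-0.3504)·0 = 2.5856.
u_3 = v_3 − 2.2000·e_1 − 2.5856·e_2 = (3.1825, 1.5985, -0.2482, -0.8540).
‖u_3‖ = 3.6708, so e_3 = (0.8670, 0.4355, -0.0676, -0.2327).

Q = [[0.4000, -0.0242, 0.8670], [-0.4000, -0.2779, 0.4355], [-0.2000, -0.8941, -0.0676], [0.8000, -0.3504, -0.2327]], R = [[5.0000, 5.2000, 2.2000], [0.0000, 3.3106, 2.5856], [0.0000, 0.0000, 3.6708]]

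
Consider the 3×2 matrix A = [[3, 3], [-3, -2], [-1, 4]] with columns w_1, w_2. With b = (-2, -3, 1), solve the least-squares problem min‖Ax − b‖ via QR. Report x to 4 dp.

x = (0.0326, 0.1256)

e_1 = w_1/‖w_1‖ = (3, -3, -1)/4.3589 = (0.6882, -0.6882, -0.2294).
r_{12} = e_1·w_2 = 2.5236.
u_2 = w_2 − 2.5236·e_1 = (1.2632, -0.2632, 4.5789).
‖u_2‖ = 4.7573, so e_2 = (0.2655, -0.0553, 0.9625).
Qᵀb = (0.4588, 0.5974).
Back-substitute: x_2 = 0.5974/4.7573 = 0.1256.
x_1 = (0.4588 − 2.5236·0.1256)/4.3589 = 0.0326.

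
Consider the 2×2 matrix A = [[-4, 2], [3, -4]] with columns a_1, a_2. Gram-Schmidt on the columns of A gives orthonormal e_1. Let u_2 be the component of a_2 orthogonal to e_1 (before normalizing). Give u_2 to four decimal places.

u_2 = (-1.2000, -1.6000)

a_1 = (-4, 3); ‖a_1‖ = 5.0000, so e_1 = (-0.8000, 0.6000).
e_1·a_2 = (-0.8000)·2 + 0.6000·(-4) = -4.0000.
u_2 = a_2 + 4.0000·e_1 = (-1.2000, -1.6000).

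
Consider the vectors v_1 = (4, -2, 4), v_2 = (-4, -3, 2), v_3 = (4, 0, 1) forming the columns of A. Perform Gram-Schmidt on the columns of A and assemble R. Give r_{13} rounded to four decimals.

r_{13} = 3.3333

v_1 = (4, -2, 4); ‖v_1‖ = 6.0000, so q_1 = (0.6667, -0.3333, 0.6667).
r_{13} = q_1·v_3 = 3.3333.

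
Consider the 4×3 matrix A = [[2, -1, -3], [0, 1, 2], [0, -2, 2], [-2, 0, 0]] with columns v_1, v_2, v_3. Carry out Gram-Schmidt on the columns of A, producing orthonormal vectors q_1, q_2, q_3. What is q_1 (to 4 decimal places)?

v_1 = (2, 0, 0, -2); ‖v_1‖ = 2.8284, so q_1 = (0.7071, 0.0000, 0.0000, -0.7071).

q_1 = (0.7071, 0.0000, 0.0000, -0.7071)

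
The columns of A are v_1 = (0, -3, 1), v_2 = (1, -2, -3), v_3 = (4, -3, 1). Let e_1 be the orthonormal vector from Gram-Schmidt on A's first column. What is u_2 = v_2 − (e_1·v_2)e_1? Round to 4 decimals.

u_2 = (1.0000, -1.1000, -3.3000)

v_1 = (0, -3, 1); ‖v_1‖ = 3.1623, so e_1 = (0.0000, -0.9487, 0.3162).
e_1·v_2 = 0.0000·1 + (-0.9487)·(-2) + 0.3162·(-3) = 0.9487.
u_2 = v_2 − 0.9487·e_1 = (1.0000, -1.1000, -3.3000).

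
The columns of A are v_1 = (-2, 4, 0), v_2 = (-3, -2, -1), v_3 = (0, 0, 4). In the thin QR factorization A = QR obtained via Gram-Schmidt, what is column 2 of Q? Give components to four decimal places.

e_2 = (-0.8614, -0.4307, -0.2692)

v_1 = (-2, 4, 0); ‖v_1‖ = 4.4721, so e_1 = (-0.4472, 0.8944, 0.0000).
e_1·v_2 = (-0.4472)·(-3) + 0.8944·(-2) + 0.0000·(-1) = -0.4472.
u_2 = v_2 + 0.4472·e_1 = (-3.2000, -1.6000, -1.0000).
‖u_2‖ = 3.7148, so e_2 = (-0.8614, -0.4307, -0.2692).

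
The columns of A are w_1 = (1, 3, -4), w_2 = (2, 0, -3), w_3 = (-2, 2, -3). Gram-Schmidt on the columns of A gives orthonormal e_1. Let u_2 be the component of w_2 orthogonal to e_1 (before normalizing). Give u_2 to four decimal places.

u_2 = (1.4615, -1.6154, -0.8462)

e_1 = w_1/‖w_1‖ = (1, 3, -4)/5.0990 = (0.1961, 0.5883, -0.7845).
r_{12} = e_1·w_2 = 2.7456.
u_2 = w_2 − 2.7456·e_1 = (1.4615, -1.6154, -0.8462).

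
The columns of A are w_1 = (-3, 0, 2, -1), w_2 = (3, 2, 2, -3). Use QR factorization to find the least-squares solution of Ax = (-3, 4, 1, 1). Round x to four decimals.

x = (0.7111, -0.0222)

w_1 = (-3, 0, 2, -1); ‖w_1‖ = 3.7417, so q_1 = (-0.8018, 0.0000, 0.5345, -0.2673).
q_1·w_2 = (-0.8018)·3 + 0.0000·2 + 0.5345·2 + (-0.2673)·(-3) = -0.5345.
u_2 = w_2 + 0.5345·q_1 = (2.5714, 2.0000, 2.2857, -3.1429).
‖u_2‖ = 5.0709, so q_2 = (0.5071, 0.3944, 0.4507, -0.6198).
Qᵀb = (2.6726, -0.1127).
Back-substitute: x_2 = -0.1127/5.0709 = -0.0222.
x_1 = (2.6726 + 0.5345·(-0.0222))/3.7417 = 0.7111.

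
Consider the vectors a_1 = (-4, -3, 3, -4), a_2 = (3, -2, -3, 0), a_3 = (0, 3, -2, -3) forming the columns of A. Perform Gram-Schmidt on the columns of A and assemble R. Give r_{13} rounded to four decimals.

r_{13} = -0.4243

a_1 = (-4, -3, 3, -4); ‖a_1‖ = 7.0711, so q_1 = (-0.5657, -0.4243, 0.4243, -0.5657).
r_{13} = q_1·a_3 = -0.4243.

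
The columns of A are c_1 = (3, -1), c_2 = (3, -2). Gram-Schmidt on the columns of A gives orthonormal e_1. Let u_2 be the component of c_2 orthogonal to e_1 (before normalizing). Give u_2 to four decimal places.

e_1 = c_1/‖c_1‖ = (3, -1)/3.1623 = (0.9487, -0.3162).
r_{12} = e_1·c_2 = 3.4785.
u_2 = c_2 − 3.4785·e_1 = (-0.3000, -0.9000).

u_2 = (-0.3000, -0.9000)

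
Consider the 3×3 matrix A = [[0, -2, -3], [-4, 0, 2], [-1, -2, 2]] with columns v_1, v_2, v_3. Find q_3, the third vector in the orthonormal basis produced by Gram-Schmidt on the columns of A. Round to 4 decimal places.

v_1 = (0, -4, -1); ‖v_1‖ = 4.1231, so q_1 = (0.0000, -0.9701, -0.2425).
q_1·v_2 = 0.0000·(-2) + (-0.9701)·0 + (-0.2425)·(-2) = 0.4851.
u_2 = v_2 − 0.4851·q_1 = (-2.0000, 0.4706, -1.8824).
‖u_2‖ = 2.7865, so q_2 = (-0.7177, 0.1689, -0.6755).
q_1·v_3 = 0.0000·(-3) + (-0.9701)·2 + (-0.2425)·2 = -2.4254; q_2·v_3 = (-0.7177)·(-3) + 0.1689·2 + (-0.6755)·2 = 1.1399.
u_3 = v_3 + 2.4254·q_1 − 1.1399·q_2 = (-2.1818, -0.5455, 2.1818).
‖u_3‖ = 3.1334, so q_3 = (-0.6963, -0.1741, 0.6963).

q_3 = (-0.6963, -0.1741, 0.6963)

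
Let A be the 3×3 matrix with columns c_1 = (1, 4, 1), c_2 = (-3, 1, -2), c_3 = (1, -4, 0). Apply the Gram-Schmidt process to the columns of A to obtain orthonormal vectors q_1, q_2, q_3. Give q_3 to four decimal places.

q_3 = (0.5681, 0.0631, -0.8206)

q_1 = c_1/‖c_1‖ = (1, 4, 1)/4.2426 = (0.2357, 0.9428, 0.2357).
r_{12} = q_1·c_2 = -0.2357.
u_2 = c_2 + 0.2357·q_1 = (-2.9444, 1.2222, -1.9444).
‖u_2‖ = 3.7342, so q_2 = (-0.7885, 0.3273, -0.5207).
r_{13} = q_1·c_3 = -3.5355; r_{23} = q_2·c_3 = -2.0977.
u_3 = c_3 + 3.5355·q_1 + 2.0977·q_2 = (0.1793, 0.0199, -0.2590).
‖u_3‖ = 0.3156, so q_3 = (0.5681, 0.0631, -0.8206).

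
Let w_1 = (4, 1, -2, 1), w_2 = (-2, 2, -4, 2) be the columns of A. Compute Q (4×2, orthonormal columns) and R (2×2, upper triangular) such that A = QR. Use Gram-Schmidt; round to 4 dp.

Q = [[0.8528, -0.5222], [0.2132, 0.3482], [-0.4264, -0.6963], [0.2132, 0.3482]], R = [[4.6904, 0.8528], [0.0000, 5.2223]]

e_1 = w_1/‖w_1‖ = (4, 1, -2, 1)/4.6904 = (0.8528, 0.2132, -0.4264, 0.2132).
r_{12} = e_1·w_2 = 0.8528.
u_2 = w_2 − 0.8528·e_1 = (-2.7273, 1.8182, -3.6364, 1.8182).
‖u_2‖ = 5.2223, so e_2 = (-0.5222, 0.3482, -0.6963, 0.3482).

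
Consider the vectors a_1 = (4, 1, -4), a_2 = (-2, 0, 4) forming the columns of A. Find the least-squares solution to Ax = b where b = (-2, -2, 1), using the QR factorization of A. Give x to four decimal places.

a_1 = (4, 1, -4); ‖a_1‖ = 5.7446, so e_1 = (0.6963, 0.1741, -0.6963).
e_1·a_2 = 0.6963·(-2) + 0.1741·0 + (-0.6963)·4 = -4.1779.
u_2 = a_2 + 4.1779·e_1 = (0.9091, 0.7273, 1.0909).
‖u_2‖ = 1.5954, so e_2 = (0.5698, 0.4558, 0.6838).
Qᵀb = (-2.4371, -1.3675).
Back-substitute: x_2 = -1.3675/1.5954 = -0.8571.
x_1 = (-2.4371 + 4.1779·(-0.8571))/5.7446 = -1.0476.

x = (-1.0476, -0.8571)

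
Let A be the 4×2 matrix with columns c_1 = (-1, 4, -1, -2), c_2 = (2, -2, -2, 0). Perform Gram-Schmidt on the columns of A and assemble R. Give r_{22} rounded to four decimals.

r_{22} = 3.0151

q_1 = c_1/‖c_1‖ = (-1, 4, -1, -2)/4.6904 = (-0.2132, 0.8528, -0.2132, -0.4264).
r_{12} = q_1·c_2 = -1.7056.
u_2 = c_2 + 1.7056·q_1 = (1.6364, -0.5455, -2.3636, -0.7273).
r_{22} = ‖u_2‖ = 3.0151.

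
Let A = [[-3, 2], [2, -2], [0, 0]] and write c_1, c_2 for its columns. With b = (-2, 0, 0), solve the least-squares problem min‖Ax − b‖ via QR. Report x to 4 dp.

x = (2.0000, 2.0000)

c_1 = (-3, 2, 0); ‖c_1‖ = 3.6056, so q_1 = (-0.8321, 0.5547, 0.0000).
q_1·c_2 = (-0.8321)·2 + 0.5547·(-2) + 0.0000·0 = -2.7735.
u_2 = c_2 + 2.7735·q_1 = (-0.3077, -0.4615, 0.0000).
‖u_2‖ = 0.5547, so q_2 = (-0.5547, -0.8321, 0.0000).
Qᵀb = (1.6641, 1.1094).
Back-substitute: x_2 = 1.1094/0.5547 = 2.0000.
x_1 = (1.6641 + 2.7735·2.0000)/3.6056 = 2.0000.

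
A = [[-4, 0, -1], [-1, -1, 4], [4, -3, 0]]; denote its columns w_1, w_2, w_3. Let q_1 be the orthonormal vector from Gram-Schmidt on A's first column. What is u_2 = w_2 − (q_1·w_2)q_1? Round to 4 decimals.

u_2 = (-1.3333, -1.3333, -1.6667)

w_1 = (-4, -1, 4); ‖w_1‖ = 5.7446, so q_1 = (-0.6963, -0.1741, 0.6963).
q_1·w_2 = (-0.6963)·0 + (-0.1741)·(-1) + 0.6963·(-3) = -1.9149.
u_2 = w_2 + 1.9149·q_1 = (-1.3333, -1.3333, -1.6667).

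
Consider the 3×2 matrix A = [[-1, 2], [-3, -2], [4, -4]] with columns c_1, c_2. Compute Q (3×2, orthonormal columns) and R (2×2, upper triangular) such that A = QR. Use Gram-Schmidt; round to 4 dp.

q_1 = c_1/‖c_1‖ = (-1, -3, 4)/5.0990 = (-0.1961, -0.5883, 0.7845).
r_{12} = q_1·c_2 = -2.3534.
u_2 = c_2 + 2.3534·q_1 = (1.5385, -3.3846, -2.1538).
‖u_2‖ = 4.2967, so q_2 = (0.3581, -0.7877, -0.5013).

Q = [[-0.1961, 0.3581], [-0.5883, -0.7877], [0.7845, -0.5013]], R = [[5.0990, -2.3534], [0.0000, 4.2967]]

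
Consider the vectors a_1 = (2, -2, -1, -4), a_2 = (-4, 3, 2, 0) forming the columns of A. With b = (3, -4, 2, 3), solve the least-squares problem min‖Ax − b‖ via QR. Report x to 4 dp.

a_1 = (2, -2, -1, -4); ‖a_1‖ = 5.0000, so e_1 = (0.4000, -0.4000, -0.2000, -0.8000).
e_1·a_2 = 0.4000·(-4) + (-0.4000)·3 + (-0.2000)·2 + (-0.8000)·0 = -3.2000.
u_2 = a_2 + 3.2000·e_1 = (-2.7200, 1.7200, 1.3600, -2.5600).
‖u_2‖ = 4.3313, so e_2 = (-0.6280, 0.3971, 0.3140, -0.5910).
Qᵀb = (0.0000, -4.6176).
Back-substitute: x_2 = -4.6176/4.3313 = -1.0661.
x_1 = (0.0000 + 3.2000·(-1.0661))/5.0000 = -0.6823.

x = (-0.6823, -1.0661)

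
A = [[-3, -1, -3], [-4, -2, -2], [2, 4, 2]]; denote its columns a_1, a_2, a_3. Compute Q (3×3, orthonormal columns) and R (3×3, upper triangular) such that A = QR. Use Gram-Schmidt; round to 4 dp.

Q = [[-0.5571, 0.3302, -0.7620], [-0.7428, 0.2122, 0.6350], [0.3714, 0.9197, 0.1270]], R = [[5.3852, 3.5282, 3.8996], [0.0000, 2.9243, 0.4245], [0.0000, 0.0000, 1.2700]]

e_1 = a_1/‖a_1‖ = (-3, -4, 2)/5.3852 = (-0.5571, -0.7428, 0.3714).
r_{12} = e_1·a_2 = 3.5282.
u_2 = a_2 − 3.5282·e_1 = (0.9655, 0.6207, 2.6897).
‖u_2‖ = 2.9243, so e_2 = (0.3302, 0.2122, 0.9197).
r_{13} = e_1·a_3 = 3.8996; r_{23} = e_2·a_3 = 0.4245.
u_3 = a_3 − 3.8996·e_1 − 0.4245·e_2 = (-0.9677, 0.8065, 0.1613).
‖u_3‖ = 1.2700, so e_3 = (-0.7620, 0.6350, 0.1270).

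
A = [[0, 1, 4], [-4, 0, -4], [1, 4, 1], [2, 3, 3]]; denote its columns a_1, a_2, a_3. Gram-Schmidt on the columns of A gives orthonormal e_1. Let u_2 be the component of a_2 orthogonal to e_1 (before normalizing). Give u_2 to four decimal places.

u_2 = (1.0000, 1.9048, 3.5238, 2.0476)

e_1 = a_1/‖a_1‖ = (0, -4, 1, 2)/4.5826 = (0.0000, -0.8729, 0.2182, 0.4364).
r_{12} = e_1·a_2 = 2.1822.
u_2 = a_2 − 2.1822·e_1 = (1.0000, 1.9048, 3.5238, 2.0476).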